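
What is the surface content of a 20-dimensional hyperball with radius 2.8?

The surface area of an n-ball is 2π^(n/2) r^(n-1) / Γ(n/2). For n=20, r=2.8: 1.61722e+08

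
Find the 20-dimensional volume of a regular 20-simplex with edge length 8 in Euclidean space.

For a regular n-simplex with edge a, V = (a^n / n!)·√((n+1)/2^n). With a=8, n=20: V ≈ 0.00212073.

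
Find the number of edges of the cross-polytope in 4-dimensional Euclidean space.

Each 1-face is the convex hull of 2 vertices, one chosen as ±e_i from each of 2 distinct axes: 2^2·C(4,2) = 24.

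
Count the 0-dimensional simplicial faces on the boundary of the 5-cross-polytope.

Number of 0-faces = 2^(0+1) · C(5,0+1) = 2 · 5 = 10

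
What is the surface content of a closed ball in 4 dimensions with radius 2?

|∂B_4(2)| = 16·π^2 ≈ 157.914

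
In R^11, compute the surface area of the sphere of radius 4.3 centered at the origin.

S_11(4.3) = 2·π^(11/2)·(4.3)^10 / Γ(11/2) ≈ 4.47901e+07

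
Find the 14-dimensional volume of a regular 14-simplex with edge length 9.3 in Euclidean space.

V_14 = √(15) · 9.3^14 / (14! · 2^(14/2)) ≈ 12.5658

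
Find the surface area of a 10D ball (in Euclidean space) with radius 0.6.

|∂B_10(0.6)| ≈ 0.256998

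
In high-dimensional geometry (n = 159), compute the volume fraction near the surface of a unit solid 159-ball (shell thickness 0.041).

1 - (1-0.041)^159 ≈ 0.998714 ≈ 99.87%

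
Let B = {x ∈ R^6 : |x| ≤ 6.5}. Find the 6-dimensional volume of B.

V_6(6.5) = π^(6/2) · (6.5)^6 / Γ(6/2 + 1) = 4826809·π^3/384 ≈ 389743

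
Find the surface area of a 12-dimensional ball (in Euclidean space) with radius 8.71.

|∂B_12(8.71)| ≈ 3.5071e+11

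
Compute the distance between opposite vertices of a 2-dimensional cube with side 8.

||(8,8,...,8)|| = √(2)·8 ≈ 11.3137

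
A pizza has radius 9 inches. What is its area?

V_2(9) = π^(2/2) · (9)^2 / Γ(2/2 + 1) = 81·π ≈ 254.469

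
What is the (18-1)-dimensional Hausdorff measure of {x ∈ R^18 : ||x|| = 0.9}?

S_18(0.9) = 2·π^(18/2)·(0.9)^17 / Γ(18/2) ≈ 0.246593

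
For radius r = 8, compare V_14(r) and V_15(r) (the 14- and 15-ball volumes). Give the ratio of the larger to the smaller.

V_14(8) ≈ 2.63559e+12, V_15(8) ≈ 1.34208e+13. The 15-ball is larger by a factor of 5.092.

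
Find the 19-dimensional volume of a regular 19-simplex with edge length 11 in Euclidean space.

For a regular n-simplex with edge a, V = (a^n / n!)·√((n+1)/2^n). With a=11, n=19: V ≈ 3.10525.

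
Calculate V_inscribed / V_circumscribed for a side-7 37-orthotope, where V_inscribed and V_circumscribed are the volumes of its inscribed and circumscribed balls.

V_in/V_out = n^(-n/2) = 37^(-37/2) ≈ 9.73348e-30.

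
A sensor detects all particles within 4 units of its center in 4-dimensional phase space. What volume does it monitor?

V_4(4) = π^(4/2) · (4)^4 / Γ(4/2 + 1) = 128·π^2 ≈ 1263.31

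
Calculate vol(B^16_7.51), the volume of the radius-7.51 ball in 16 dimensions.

The n-ball volume is π^(n/2)·r^n/Γ(n/2+1). With n=16, r=7.51: V ≈ 2.40945e+13.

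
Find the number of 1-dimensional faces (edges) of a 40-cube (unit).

Number of 1-faces = C(40,1)·2^(40-1) = 40·549755813888 = 21990232555520.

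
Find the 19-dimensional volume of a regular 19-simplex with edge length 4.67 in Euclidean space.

V_19 = √(20) · 4.67^19 / (19! · 2^(19/2)) ≈ 2.6464e-07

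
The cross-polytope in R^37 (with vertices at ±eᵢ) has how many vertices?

Number of vertices = 2n = 74.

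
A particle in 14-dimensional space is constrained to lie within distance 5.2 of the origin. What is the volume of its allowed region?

The n-ball volume is π^(n/2)·r^n/Γ(n/2+1). With n=14, r=5.2: V ≈ 6.33382e+09.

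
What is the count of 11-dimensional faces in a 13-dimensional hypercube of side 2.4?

An n-cube has C(n,k)·2^(n-k) k-faces. Here C(13,11)·2^2 = 78·4 = 312.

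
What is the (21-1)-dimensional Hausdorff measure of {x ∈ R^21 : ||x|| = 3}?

S_21(3) = 2·π^(21/2)·(3)^20 / Γ(21/2) = 88159684608·π^10/8083075 ≈ 1.02139e+09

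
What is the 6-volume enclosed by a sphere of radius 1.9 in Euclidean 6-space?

Volume = π^{6/2}·(1.9)^6/Γ(4) ≈ 243.12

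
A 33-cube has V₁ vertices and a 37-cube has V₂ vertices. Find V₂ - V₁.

V₁ = 2^33 = 8589934592. V₂ = 2^37 = 137438953472. V₂ - V₁ = 128849018880.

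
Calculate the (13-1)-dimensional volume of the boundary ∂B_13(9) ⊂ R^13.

|∂B_13(9)| = 1338925209984·π^6/385 ≈ 3.34345e+12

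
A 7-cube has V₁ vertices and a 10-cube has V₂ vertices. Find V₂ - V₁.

V₁ = 2^7 = 128. V₂ = 2^10 = 1024. V₂ - V₁ = 896.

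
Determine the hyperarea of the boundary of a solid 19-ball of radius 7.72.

|∂B_19(7.72)| ≈ 8.40334e+15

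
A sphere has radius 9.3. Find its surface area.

S_3(9.3) = 2·π^(3/2)·(9.3)^2 / Γ(3/2) = 4πr² = 4π·(9.3)² ≈ 1086.87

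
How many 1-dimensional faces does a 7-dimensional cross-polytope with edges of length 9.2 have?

An n-cross-polytope has 2^(k+1)·C(n,k+1) k-faces. Here 2^2·C(7,2) = 4·21 = 84.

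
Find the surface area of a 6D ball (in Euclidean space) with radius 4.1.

|∂B_6(4.1)| ≈ 35922.7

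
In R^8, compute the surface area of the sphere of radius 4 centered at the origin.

|∂B_8(4)| = 16384·π^4/3 ≈ 531984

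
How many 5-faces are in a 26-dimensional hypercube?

f_5(26-cube) = (26 choose 5) · 2^21 = 137950658560.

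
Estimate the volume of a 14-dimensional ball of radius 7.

V_14(7) = π^(14/2) · (7)^14 / Γ(14/2 + 1) = 96889010407·π^7/720 ≈ 4.06435e+11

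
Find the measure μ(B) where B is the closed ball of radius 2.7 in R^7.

The n-ball volume is π^(n/2)·r^n/Γ(n/2+1). With n=7, r=2.7: V ≈ 4942.27.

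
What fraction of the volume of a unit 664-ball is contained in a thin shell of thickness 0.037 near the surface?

V(inner)/V(outer) = ((1-0.037)/1)^664 ≈ 1.342e-11, so the shell fraction is 1 - 1.342e-11.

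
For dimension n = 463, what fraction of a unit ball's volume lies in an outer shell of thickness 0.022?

1 - (1-0.022)^463 ≈ 0.999966 ≈ 99.996636%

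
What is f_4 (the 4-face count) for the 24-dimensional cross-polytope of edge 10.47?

f_4(24-orthoplex) = 2^5 · (24 choose 5) = 1360128.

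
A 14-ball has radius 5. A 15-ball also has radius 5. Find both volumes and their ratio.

V_14(5.0) ≈ 3.65762e+09. V_15(5.0) ≈ 1.16407e+10. Ratio V_14/V_15 ≈ 0.3142.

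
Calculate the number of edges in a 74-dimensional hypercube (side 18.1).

Each of the 2^74 = 18889465931478580854784 vertices has degree 74; total edges = 74·2^74/2 = 698910239464707491627008.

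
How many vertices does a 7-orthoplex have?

f_0(7-orthoplex) = 2^1 · (7 choose 1) = 14.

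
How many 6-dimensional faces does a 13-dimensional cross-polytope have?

f_6(13-orthoplex) = 2^7 · (13 choose 7) = 219648.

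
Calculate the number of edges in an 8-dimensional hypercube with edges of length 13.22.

Number of 1-faces = C(8,1)·2^(8-1) = 8·128 = 1024.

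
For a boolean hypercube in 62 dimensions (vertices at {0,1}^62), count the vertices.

Number of vertices = 2^62 = 4611686018427387904.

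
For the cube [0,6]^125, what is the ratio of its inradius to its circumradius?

Ratio = (s/2)/(s√125/2) = 125^(-1/2) ≈ 0.0894427.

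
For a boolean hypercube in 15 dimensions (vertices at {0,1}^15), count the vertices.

An n-cube has 2^n vertices; for n = 15 that is 2^15 = 32768.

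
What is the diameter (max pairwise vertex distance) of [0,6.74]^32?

Diagonal = √32 · 6.74 ≈ 38.1272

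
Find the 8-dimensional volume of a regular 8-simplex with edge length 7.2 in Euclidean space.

Volume = 7.2^8 · √(9/2^8) / 8! ≈ 33.5846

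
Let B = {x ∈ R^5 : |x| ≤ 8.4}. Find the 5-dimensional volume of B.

The n-ball volume is π^(n/2)·r^n/Γ(n/2+1). With n=5, r=8.4: V ≈ 220138.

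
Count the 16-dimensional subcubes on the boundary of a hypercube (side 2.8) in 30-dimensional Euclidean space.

Number of 16-faces = C(30,16) · 2^(30-16) = 145422675 · 16384 = 2382605107200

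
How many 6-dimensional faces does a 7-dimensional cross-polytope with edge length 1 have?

f_6(7-orthoplex) = 2^7 · (7 choose 7) = 128.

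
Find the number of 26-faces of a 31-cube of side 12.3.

f_26(31-cube) = (31 choose 26) · 2^5 = 5437152.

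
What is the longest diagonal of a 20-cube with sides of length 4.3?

||(4.3,4.3,...,4.3)|| = √(20)·4.3 ≈ 19.2302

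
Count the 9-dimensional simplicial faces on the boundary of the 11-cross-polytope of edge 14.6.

Each 9-face is the convex hull of 10 vertices, one chosen as ±e_i from each of 10 distinct axes: 2^10·C(11,10) = 11264.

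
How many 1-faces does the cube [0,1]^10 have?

An n-cube has n·2^(n-1) edges. With n = 10: 10·512 = 5120.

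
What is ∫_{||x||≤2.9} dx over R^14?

V_14(2.9) = π^(14/2) · (2.9)^14 / Γ(14/2 + 1) ≈ 1.78316e+06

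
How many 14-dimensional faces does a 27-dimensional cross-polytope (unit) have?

Each 14-face is the convex hull of 15 vertices, one chosen as ±e_i from each of 15 distinct axes: 2^15·C(27,15) = 569634324480.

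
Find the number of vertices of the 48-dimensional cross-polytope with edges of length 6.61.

The vertices are ±e_1, ..., ±e_48, so there are 2·48 = 96.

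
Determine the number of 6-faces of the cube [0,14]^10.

Choose 6 of 10 axes to span the face (C(10,6) = 210 ways), then fix each of the remaining 4 coordinates at one of its two extreme values (2^4 = 16 ways): 210·16 = 3360.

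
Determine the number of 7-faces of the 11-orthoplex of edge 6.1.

f_7(11-orthoplex) = 2^8 · (11 choose 8) = 42240.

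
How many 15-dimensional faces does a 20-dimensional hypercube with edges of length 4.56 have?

Choose 15 of 20 axes to span the face (C(20,15) = 15504 ways), then fix each of the remaining 5 coordinates at one of its two extreme values (2^5 = 32 ways): 15504·32 = 496128.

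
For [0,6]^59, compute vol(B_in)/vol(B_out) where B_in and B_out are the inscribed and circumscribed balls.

V_in/V_out = n^(-n/2) = 59^(-59/2) ≈ 5.75262e-53.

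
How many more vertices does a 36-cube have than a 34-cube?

The 36-cube has 2^36 = 68719476736 vertices. The 34-cube has 2^34 = 17179869184 vertices. Difference: 68719476736 - 17179869184 = 51539607552.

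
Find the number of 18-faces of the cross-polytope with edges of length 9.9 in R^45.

Number of 18-faces = 2^(18+1) · C(45,18+1) = 524288 · 2438362177020 = 1278404029065461760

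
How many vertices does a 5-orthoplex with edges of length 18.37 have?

Each 0-face is the convex hull of 1 vertex, one chosen as ±e_i from each of 1 distinct axis: 2^1·C(5,1) = 10.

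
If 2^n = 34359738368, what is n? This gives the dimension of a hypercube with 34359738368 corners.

2^n = 34359738368 ⇒ n = log_2(34359738368) = 35.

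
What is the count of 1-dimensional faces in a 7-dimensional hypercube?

Number of 1-faces = C(7,1) · 2^(7-1) = 7 · 64 = 448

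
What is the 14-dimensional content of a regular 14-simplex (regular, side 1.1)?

For a regular n-simplex with edge a, V = (a^n / n!)·√((n+1)/2^n). With a=1.1, n=14: V ≈ 1.31803e-12.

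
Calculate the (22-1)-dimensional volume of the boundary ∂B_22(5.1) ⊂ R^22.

S_22(5.1) = 2·π^(22/2)·(5.1)^21 / Γ(22/2) ≈ 1.1719e+14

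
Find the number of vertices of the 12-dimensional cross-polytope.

The 12-dimensional cross-polytope has 2n = 2·12 = 24 vertices.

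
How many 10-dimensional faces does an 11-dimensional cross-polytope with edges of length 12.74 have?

Each 10-face is the convex hull of 11 vertices, one chosen as ±e_i from each of 11 distinct axes: 2^11·C(11,11) = 2048.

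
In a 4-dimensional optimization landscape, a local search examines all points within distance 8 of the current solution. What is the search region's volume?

Volume = π^{4/2}·(8)^4/Γ(3) = 2048·π^2 ≈ 20212.9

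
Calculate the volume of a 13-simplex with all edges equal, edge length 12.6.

V_13 = √(14) · 12.6^13 / (13! · 2^(13/2)) ≈ 1339.39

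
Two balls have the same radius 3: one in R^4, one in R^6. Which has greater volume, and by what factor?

V_4(3) ≈ 399.719, V_6(3) ≈ 3767.26. The 6-ball is larger by a factor of 9.425.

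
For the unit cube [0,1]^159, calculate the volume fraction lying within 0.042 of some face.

The inner cube has side 1-2·0.042 = 0.916 and volume (0.916)^159 ≈ 8.737e-07, so the shell holds 0.9999991263 of the volume.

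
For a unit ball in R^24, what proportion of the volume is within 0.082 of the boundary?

V(inner)/V(outer) = ((1-0.082)/1)^24 ≈ 0.1283, so the shell fraction is 0.871701.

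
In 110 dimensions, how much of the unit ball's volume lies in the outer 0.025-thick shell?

V(inner)/V(outer) = ((1-0.025)/1)^110 ≈ 0.06173, so the shell fraction is 0.938268.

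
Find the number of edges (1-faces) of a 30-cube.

Choose 1 of 30 axes to span the face (C(30,1) = 30 ways), then fix each of the remaining 29 coordinates at one of its two extreme values (2^29 = 536870912 ways): 30·536870912 = 16106127360.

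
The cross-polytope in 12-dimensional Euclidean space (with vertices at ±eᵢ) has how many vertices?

An n-cross-polytope has 2n vertices; here n = 12, giving 24.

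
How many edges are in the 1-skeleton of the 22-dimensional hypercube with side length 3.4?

Number of 1-faces = C(22,1)·2^(22-1) = 22·2097152 = 46137344.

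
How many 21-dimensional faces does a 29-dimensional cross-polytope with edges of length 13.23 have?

Number of 21-faces = 2^(21+1) · C(29,21+1) = 4194304 · 1560780 = 6546385797120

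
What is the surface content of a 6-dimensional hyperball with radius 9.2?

S_6(9.2) = 2·π^(6/2)·(9.2)^5 / Γ(6/2) ≈ 2.04357e+06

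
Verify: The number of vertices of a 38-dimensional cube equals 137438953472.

False. The 38-cube has 2^38 = 274877906944 vertices.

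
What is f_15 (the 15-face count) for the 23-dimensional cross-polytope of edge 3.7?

Number of 15-faces = 2^(15+1) · C(23,15+1) = 65536 · 245157 = 16066609152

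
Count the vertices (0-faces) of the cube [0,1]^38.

Each vertex is a binary string of length 38, so there are 2^38 = 274877906944.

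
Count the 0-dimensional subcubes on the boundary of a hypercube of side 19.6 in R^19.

Number of 0-faces = C(19,0) · 2^(19-0) = 1 · 524288 = 524288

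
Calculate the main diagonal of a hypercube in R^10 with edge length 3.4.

The space diagonal of an n-cube of side s is s√n. Here 3.4·√10 ≈ 10.7517.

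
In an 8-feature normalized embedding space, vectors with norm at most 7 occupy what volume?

V = 5764801·π^4/24 ≈ 2.33977e+07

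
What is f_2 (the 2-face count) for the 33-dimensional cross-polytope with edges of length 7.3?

Each 2-face is the convex hull of 3 vertices, one chosen as ±e_i from each of 3 distinct axes: 2^3·C(33,3) = 43648.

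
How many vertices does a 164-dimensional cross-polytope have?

The vertices are ±e_1, ..., ±e_164, so there are 2·164 = 328.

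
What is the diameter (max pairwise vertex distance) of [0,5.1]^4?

d = √(5.1² + 5.1² + ... + 5.1²) [4 terms] = √(4·5.1²) = 5.1√4 = 10.2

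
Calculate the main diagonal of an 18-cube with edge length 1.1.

d = √(1.1² + 1.1² + ... + 1.1²) [18 terms] = √(18·1.1²) = 1.1√18 ≈ 4.6669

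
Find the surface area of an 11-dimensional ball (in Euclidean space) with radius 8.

The surface area of an n-ball is 2π^(n/2) r^(n-1) / Γ(n/2). For n=11, r=8: 68719476736·π^5/945 ≈ 2.22535e+10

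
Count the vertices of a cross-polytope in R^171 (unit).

Number of vertices = 2n = 342.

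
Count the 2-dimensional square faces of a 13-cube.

Number of 2-faces = C(13,2) · 2^(13-2) = 78 · 2048 = 159744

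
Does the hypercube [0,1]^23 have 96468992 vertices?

False. The 23-cube has 2^23 = 8388608 vertices.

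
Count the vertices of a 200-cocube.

An n-cross-polytope has 2n vertices; here n = 200, giving 400.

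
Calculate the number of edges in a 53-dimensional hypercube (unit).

Each of the 2^53 = 9007199254740992 vertices has degree 53; total edges = 53·2^53/2 = 238690780250636288.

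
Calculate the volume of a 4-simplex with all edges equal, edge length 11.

V_4 = √(5) · 11^4 / (4! · 2^(4/2)) ≈ 341.024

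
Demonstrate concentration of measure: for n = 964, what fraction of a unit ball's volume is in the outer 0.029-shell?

1 - (1-0.029)^964 ≈ 1 - 4.779e-13 ≈ (100 - 4.78e-11)%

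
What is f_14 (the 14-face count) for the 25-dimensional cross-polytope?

Number of 14-faces = 2^(14+1) · C(25,14+1) = 32768 · 3268760 = 107110727680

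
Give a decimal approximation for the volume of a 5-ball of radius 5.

V = 5000·π^2/3 ≈ 16449.3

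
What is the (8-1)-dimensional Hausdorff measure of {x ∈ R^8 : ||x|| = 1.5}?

The surface area of an n-ball is 2π^(n/2) r^(n-1) / Γ(n/2). For n=8, r=1.5: 729·π^4/128 ≈ 554.775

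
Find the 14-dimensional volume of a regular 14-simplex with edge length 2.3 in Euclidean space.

Volume = 2.3^14 · √(15/2^14) / 14! ≈ 4.02362e-08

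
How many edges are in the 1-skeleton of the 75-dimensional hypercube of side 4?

The 75-cube has n·2^(n-1) = 75·2^74 = 75·18889465931478580854784 = 1416709944860893564108800 edges.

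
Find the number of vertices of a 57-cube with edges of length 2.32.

Number of vertices = 2^57 = 144115188075855872.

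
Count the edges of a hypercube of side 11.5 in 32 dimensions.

Number of 1-faces = C(32,1)·2^(32-1) = 32·2147483648 = 68719476736.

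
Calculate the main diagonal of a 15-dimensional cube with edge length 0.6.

d = √(0.6² + 0.6² + ... + 0.6²) [15 terms] = √(15·0.6²) = 0.6√15 ≈ 2.32379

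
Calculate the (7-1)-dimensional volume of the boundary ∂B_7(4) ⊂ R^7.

S = n·V_n(r)/r = 7·V_7(4)/4 (volume-to-surface relation), giving 65536·π^3/15 ≈ 135468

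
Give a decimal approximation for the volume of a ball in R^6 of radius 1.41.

The n-ball volume is π^(n/2)·r^n/Γ(n/2+1). With n=6, r=1.41: V ≈ 40.6081.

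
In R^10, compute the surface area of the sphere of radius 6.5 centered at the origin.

S_10(6.5) = 2·π^(10/2)·(6.5)^9 / Γ(10/2) = 10604499373·π^5/6144 ≈ 5.28188e+08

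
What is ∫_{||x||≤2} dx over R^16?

The n-ball volume is π^(n/2)·r^n/Γ(n/2+1). With n=16, r=2: V = 512·π^8/315 ≈ 15422.6.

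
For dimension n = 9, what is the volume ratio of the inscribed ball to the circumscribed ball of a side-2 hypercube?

The radii are 2/2 and 2√9/2, so the volume ratio is (1/√9)^9 = 9^{-9/2} ≈ 5.08053e-05.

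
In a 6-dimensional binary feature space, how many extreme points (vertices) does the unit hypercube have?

Number of vertices = 2^6 = 64.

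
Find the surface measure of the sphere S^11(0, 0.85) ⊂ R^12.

S_12(0.85) = 2·π^(12/2)·(0.85)^11 / Γ(12/2) ≈ 2.68137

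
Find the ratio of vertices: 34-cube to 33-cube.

The 34-cube has 2^34 = 17179869184 vertices. The 33-cube has 2^33 = 8589934592 vertices. Ratio: 17179869184/8589934592 = 2.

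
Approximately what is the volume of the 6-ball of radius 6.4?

V_6(6.4) = π^(6/2) · (6.4)^6 / Γ(6/2 + 1) ≈ 355123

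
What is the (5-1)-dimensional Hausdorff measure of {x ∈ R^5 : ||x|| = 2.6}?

S_5(2.6) = 2·π^(5/2)·(2.6)^4 / Γ(5/2) ≈ 1202.71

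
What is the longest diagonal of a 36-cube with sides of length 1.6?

The space diagonal of an n-cube of side s is s√n. Here 1.6·√36 = 9.6.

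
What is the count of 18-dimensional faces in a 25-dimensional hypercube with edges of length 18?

Number of 18-faces = C(25,18) · 2^(25-18) = 480700 · 128 = 61529600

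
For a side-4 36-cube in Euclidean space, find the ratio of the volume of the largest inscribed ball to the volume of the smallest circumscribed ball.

V_in/V_out = n^(-n/2) = 36^(-36/2) ≈ 9.69516e-29.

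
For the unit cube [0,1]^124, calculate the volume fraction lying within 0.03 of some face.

Shell fraction = 1 - (1-0.06)^124 ≈ 0.999535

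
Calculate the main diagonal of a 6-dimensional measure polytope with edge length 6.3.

d = √(6.3² + 6.3² + ... + 6.3²) [6 terms] = √(6·6.3²) = 6.3√6 ≈ 15.4318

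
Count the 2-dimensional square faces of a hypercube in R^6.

Choose 2 of 6 axes to span the face (C(6,2) = 15 ways), then fix each of the remaining 4 coordinates at one of its two extreme values (2^4 = 16 ways): 15·16 = 240.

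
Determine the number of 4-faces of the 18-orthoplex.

An n-cross-polytope has 2^(k+1)·C(n,k+1) k-faces. Here 2^5·C(18,5) = 32·8568 = 274176.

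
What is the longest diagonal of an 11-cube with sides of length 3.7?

d = √(3.7² + 3.7² + ... + 3.7²) [11 terms] = √(11·3.7²) = 3.7√11 ≈ 12.2715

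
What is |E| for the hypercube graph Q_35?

Each of the 2^35 = 34359738368 vertices has degree 35; total edges = 35·2^35/2 = 601295421440.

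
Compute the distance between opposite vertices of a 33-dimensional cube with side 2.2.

d = √(2.2² + 2.2² + ... + 2.2²) [33 terms] = √(33·2.2²) = 2.2√33 ≈ 12.638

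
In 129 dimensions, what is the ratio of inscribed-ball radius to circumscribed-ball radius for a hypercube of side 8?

r_in / r_out = (8/2) / (8√129/2) = 1/√129 ≈ 0.0880451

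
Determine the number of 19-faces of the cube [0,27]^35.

f_19(35-cube) = (35 choose 19) · 2^16 = 266071503667200.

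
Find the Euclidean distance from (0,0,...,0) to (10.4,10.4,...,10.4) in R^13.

The space diagonal of an n-cube of side s is s√n. Here 10.4·√13 ≈ 37.4977.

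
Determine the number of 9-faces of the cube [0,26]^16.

Choose 9 of 16 axes to span the face (C(16,9) = 11440 ways), then fix each of the remaining 7 coordinates at one of its two extreme values (2^7 = 128 ways): 11440·128 = 1464320.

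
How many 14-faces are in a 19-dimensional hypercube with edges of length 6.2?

Choose 14 of 19 axes to span the face (C(19,14) = 11628 ways), then fix each of the remaining 5 coordinates at one of its two extreme values (2^5 = 32 ways): 11628·32 = 372096.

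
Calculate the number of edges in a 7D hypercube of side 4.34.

An n-cube has n·2^(n-1) edges. With n = 7: 7·64 = 448.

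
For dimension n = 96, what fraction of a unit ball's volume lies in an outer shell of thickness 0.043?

1 - (1-0.043)^96 ≈ 0.985292 ≈ 98.53%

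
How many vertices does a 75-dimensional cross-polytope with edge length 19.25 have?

The 75-dimensional cross-polytope has 2n = 2·75 = 150 vertices.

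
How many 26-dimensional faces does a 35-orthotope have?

Choose 26 of 35 axes to span the face (C(35,26) = 70607460 ways), then fix each of the remaining 9 coordinates at one of its two extreme values (2^9 = 512 ways): 70607460·512 = 36151019520.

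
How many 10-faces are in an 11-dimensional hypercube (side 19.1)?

f_10(11-cube) = (11 choose 10) · 2^1 = 22.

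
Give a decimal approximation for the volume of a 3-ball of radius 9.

The n-ball volume is π^(n/2)·r^n/Γ(n/2+1). With n=3, r=9: V = 972·π ≈ 3053.63.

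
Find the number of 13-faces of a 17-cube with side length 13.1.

f_13(17-cube) = (17 choose 13) · 2^4 = 38080.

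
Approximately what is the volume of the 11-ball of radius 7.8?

Volume = π^{11/2}·(7.8)^11/Γ(13/2) ≈ 1.22503e+10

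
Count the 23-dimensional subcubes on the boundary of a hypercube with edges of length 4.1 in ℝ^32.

An n-cube has C(n,k)·2^(n-k) k-faces. Here C(32,23)·2^9 = 28048800·512 = 14360985600.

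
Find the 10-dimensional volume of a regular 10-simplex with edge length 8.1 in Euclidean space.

V_10 = √(11) · 8.1^10 / (10! · 2^(10/2)) ≈ 34.7243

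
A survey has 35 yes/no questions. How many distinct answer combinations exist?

An n-cube has 2^n vertices; for n = 35 that is 2^35 = 34359738368.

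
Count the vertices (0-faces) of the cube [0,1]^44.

Each vertex is a binary string of length 44, so there are 2^44 = 17592186044416.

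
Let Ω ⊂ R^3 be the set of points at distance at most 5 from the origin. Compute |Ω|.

The n-ball volume is π^(n/2)·r^n/Γ(n/2+1). With n=3, r=5: V = 500·π/3 ≈ 523.599.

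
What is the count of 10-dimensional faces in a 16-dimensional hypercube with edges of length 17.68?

An n-cube has C(n,k)·2^(n-k) k-faces. Here C(16,10)·2^6 = 8008·64 = 512512.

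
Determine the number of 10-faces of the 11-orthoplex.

Each 10-face is the convex hull of 11 vertices, one chosen as ±e_i from each of 11 distinct axes: 2^11·C(11,11) = 2048.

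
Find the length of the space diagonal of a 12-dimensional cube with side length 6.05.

d = √(6.05² + 6.05² + ... + 6.05²) [12 terms] = √(12·6.05²) = 6.05√12 ≈ 20.9578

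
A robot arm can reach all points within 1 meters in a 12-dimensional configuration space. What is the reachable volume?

Volume = π^{12/2}·(1)^12/Γ(7) = π^6/720 ≈ 1.33526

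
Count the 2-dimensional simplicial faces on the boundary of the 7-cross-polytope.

Number of 2-faces = 2^(2+1) · C(7,2+1) = 8 · 35 = 280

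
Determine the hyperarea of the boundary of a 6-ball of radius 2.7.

S = n·V_n(r)/r = 6·V_6(2.7)/2.7 (volume-to-surface relation), giving 4449.06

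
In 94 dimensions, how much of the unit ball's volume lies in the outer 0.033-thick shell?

Shell fraction = 1 - (1-0.033)^94 ≈ 0.957333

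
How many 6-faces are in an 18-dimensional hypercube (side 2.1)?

Number of 6-faces = C(18,6) · 2^(18-6) = 18564 · 4096 = 76038144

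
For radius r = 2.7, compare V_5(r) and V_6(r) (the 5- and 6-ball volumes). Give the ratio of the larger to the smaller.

V_5(2.7) ≈ 755.296, V_6(2.7) ≈ 2002.08. The 6-ball is larger by a factor of 2.651.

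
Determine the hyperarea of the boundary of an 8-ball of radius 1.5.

The surface area of an n-ball is 2π^(n/2) r^(n-1) / Γ(n/2). For n=8, r=1.5: 729·π^4/128 ≈ 554.775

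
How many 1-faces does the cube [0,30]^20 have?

Each of the 2^20 = 1048576 vertices has degree 20; total edges = 20·2^20/2 = 10485760.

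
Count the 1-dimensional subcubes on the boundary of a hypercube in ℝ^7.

f_1(7-cube) = (7 choose 1) · 2^6 = 448.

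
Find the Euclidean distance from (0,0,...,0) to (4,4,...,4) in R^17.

d = √(4² + 4² + ... + 4²) [17 terms] = √(17·4²) = 4√17 ≈ 16.4924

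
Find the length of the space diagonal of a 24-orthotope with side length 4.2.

||(4.2,4.2,...,4.2)|| = √(24)·4.2 ≈ 20.5757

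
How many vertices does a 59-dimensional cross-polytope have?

The 59-dimensional cross-polytope has 2n = 2·59 = 118 vertices.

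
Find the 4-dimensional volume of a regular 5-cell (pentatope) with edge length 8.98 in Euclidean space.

For a regular n-simplex with edge a, V = (a^n / n!)·√((n+1)/2^n). With a=8.98, n=4: V ≈ 151.467.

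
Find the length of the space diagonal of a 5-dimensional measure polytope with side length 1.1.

Diagonal = √5 · 1.1 ≈ 2.45967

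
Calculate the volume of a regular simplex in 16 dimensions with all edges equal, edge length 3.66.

V_16 = √(17) · 3.66^16 / (16! · 2^(16/2)) ≈ 7.98109e-07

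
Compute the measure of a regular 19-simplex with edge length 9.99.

V = (9.99^19 / 19!) · √((19+1) / 2^19) ≈ 0.498172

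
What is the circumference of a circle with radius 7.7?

|∂B_2(7.7)| = 2πr = 2π·7.7 ≈ 48.3805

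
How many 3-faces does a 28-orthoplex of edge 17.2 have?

f_3(28-orthoplex) = 2^4 · (28 choose 4) = 327600.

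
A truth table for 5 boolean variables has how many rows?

The 5-cube has 2^5 = 32 vertices.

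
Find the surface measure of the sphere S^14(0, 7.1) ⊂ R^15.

S_15(7.1) = 2·π^(15/2)·(7.1)^14 / Γ(15/2) ≈ 4.73302e+12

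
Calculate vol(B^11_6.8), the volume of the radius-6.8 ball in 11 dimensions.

Volume = π^{11/2}·(6.8)^11/Γ(13/2) ≈ 2.70834e+09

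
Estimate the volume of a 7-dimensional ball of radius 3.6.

Volume = π^{7/2}·(3.6)^7/Γ(9/2) ≈ 37025.2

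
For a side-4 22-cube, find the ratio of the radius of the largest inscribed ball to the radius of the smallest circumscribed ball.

r_in = 4/2 (half the side); r_out = 4√22/2 (half the diagonal). Ratio = 1/√22 ≈ 0.213201.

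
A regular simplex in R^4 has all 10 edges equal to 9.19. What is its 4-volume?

V = (9.19^4 / 4!) · √((4+1) / 2^4) ≈ 166.141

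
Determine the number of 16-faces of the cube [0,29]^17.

f_16(17-cube) = (17 choose 16) · 2^1 = 34.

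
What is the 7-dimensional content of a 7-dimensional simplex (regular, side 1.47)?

V_7 = √(8) · 1.47^7 / (7! · 2^(7/2)) ≈ 0.000735751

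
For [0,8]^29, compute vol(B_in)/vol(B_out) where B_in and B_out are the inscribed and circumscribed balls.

V_in/V_out = n^(-n/2) = 29^(-29/2) ≈ 6.24064e-22.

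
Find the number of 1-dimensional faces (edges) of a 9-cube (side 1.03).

Number of 1-faces = C(9,1)·2^(9-1) = 9·256 = 2304.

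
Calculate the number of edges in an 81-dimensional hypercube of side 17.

The 81-cube has n·2^(n-1) = 81·2^80 = 81·1208925819614629174706176 = 97922991388784963151200256 edges.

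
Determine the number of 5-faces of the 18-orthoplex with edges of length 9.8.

f_5(18-orthoplex) = 2^6 · (18 choose 6) = 1188096.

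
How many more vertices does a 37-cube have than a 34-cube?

The 37-cube has 2^37 = 137438953472 vertices. The 34-cube has 2^34 = 17179869184 vertices. Difference: 137438953472 - 17179869184 = 120259084288.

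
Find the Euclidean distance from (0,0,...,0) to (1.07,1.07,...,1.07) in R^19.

The space diagonal of an n-cube of side s is s√n. Here 1.07·√19 ≈ 4.66402.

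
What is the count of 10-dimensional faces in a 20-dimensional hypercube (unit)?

f_10(20-cube) = (20 choose 10) · 2^10 = 189190144.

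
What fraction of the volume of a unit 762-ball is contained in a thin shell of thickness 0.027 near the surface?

1 - (1-0.027)^762 ≈ 0.9999999991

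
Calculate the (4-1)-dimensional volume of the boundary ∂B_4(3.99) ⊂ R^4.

S_4(3.99) = 2·π^(4/2)·(3.99)^3 / Γ(4/2) ≈ 1253.86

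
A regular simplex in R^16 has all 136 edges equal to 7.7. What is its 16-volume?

V = (7.7^16 / 16!) · √((16+1) / 2^16) ≈ 0.117548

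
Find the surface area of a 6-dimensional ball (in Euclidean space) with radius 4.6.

S = n·V_n(r)/r = 6·V_6(4.6)/4.6 (volume-to-surface relation), giving 63861.5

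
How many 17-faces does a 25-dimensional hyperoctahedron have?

Number of 17-faces = 2^(17+1) · C(25,17+1) = 262144 · 480700 = 126012620800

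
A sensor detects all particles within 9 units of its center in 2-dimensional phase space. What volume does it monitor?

The n-ball volume is π^(n/2)·r^n/Γ(n/2+1). With n=2, r=9: V = 81·π ≈ 254.469.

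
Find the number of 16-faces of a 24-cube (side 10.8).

f_16(24-cube) = (24 choose 16) · 2^8 = 188280576.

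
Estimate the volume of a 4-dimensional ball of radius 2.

V_4(2) = π^(4/2) · (2)^4 / Γ(4/2 + 1) = 8·π^2 ≈ 78.9568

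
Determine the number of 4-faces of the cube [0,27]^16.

An n-cube has C(n,k)·2^(n-k) k-faces. Here C(16,4)·2^12 = 1820·4096 = 7454720.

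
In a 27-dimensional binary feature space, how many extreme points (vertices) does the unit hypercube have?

Each vertex is a binary string of length 27, so there are 2^27 = 134217728.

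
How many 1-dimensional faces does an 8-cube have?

An n-cube has C(n,k)·2^(n-k) k-faces. Here C(8,1)·2^7 = 8·128 = 1024.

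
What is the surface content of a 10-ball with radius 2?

S = n·V_n(r)/r = 10·V_10(2)/2 (volume-to-surface relation), giving 128·π^5/3 ≈ 13056.8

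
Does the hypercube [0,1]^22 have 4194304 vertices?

True. The 22-cube has 2^22 = 4194304 vertices.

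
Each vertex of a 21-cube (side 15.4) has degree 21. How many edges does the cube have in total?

Number of 1-faces = C(21,1)·2^(21-1) = 21·1048576 = 22020096.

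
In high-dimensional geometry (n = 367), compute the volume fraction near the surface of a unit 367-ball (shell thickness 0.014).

1 - (1-0.014)^367 ≈ 0.99434 ≈ 99.43%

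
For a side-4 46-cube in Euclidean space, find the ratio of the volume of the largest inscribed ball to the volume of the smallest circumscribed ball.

Volume scales as r^n, and r_in/r_out = 1/√46, giving (1/√46)^46 ≈ 5.70913e-39.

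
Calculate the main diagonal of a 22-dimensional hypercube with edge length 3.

d = √(3² + 3² + ... + 3²) [22 terms] = √(22·3²) = 3√22 ≈ 14.0712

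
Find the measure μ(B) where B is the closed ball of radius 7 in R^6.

V_6(7) = π^(6/2) · (7)^6 / Γ(6/2 + 1) = 117649·π^3/6 ≈ 607976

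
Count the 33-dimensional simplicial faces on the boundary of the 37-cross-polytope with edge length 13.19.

Number of 33-faces = 2^(33+1) · C(37,33+1) = 17179869184 · 7770 = 133487583559680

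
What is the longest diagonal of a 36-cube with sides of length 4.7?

d = √(4.7² + 4.7² + ... + 4.7²) [36 terms] = √(36·4.7²) = 4.7√36 = 28.2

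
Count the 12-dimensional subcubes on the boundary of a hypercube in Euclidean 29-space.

Number of 12-faces = C(29,12) · 2^(29-12) = 51895935 · 131072 = 6802103992320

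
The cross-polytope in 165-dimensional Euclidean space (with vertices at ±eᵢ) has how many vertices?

Number of vertices = 2n = 330.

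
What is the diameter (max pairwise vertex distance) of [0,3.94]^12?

||(3.94,3.94,...,3.94)|| = √(12)·3.94 ≈ 13.6486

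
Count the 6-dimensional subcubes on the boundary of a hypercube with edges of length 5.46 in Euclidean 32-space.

Number of 6-faces = C(32,6) · 2^(32-6) = 906192 · 67108864 = 60813515685888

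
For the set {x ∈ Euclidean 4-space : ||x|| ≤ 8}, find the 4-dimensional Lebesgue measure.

V = 2048·π^2 ≈ 20212.9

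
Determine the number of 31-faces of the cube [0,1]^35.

An n-cube has C(n,k)·2^(n-k) k-faces. Here C(35,31)·2^4 = 52360·16 = 837760.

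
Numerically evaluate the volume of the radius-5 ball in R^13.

Volume = π^{13/2}·(5)^13/Γ(15/2) = 31250000000·π^6/27027 ≈ 1.11161e+09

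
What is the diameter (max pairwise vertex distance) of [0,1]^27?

The space diagonal of an n-cube of side s is s√n. Here 1·√27 ≈ 5.19615.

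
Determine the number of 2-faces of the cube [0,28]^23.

f_2(23-cube) = (23 choose 2) · 2^21 = 530579456.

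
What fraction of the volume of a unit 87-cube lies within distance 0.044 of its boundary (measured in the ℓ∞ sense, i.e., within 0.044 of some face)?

Shell fraction = 1 - (1-0.088)^87 ≈ 0.999669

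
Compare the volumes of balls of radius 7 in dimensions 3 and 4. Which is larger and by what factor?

V_3(7) ≈ 1436.76, V_4(7) ≈ 11848.5. The 4-ball is larger by a factor of 8.247.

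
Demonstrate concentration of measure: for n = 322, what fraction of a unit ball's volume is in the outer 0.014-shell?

1 - (1-0.014)^322 ≈ 0.989325 ≈ 98.93%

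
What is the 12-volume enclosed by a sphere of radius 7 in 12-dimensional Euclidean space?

Volume = π^{12/2}·(7)^12/Γ(7) = 13841287201·π^6/720 ≈ 1.84818e+10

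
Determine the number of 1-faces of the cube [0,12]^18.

f_1(18-cube) = (18 choose 1) · 2^17 = 2359296.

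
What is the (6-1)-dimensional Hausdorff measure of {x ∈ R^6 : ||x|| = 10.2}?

The surface area of an n-ball is 2π^(n/2) r^(n-1) / Γ(n/2). For n=6, r=10.2: 3.42334e+06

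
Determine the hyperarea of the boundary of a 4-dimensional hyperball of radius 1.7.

S_4(1.7) = 2·π^(4/2)·(1.7)^3 / Γ(4/2) ≈ 96.9787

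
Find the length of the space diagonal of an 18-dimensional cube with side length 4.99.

d = √(4.99² + 4.99² + ... + 4.99²) [18 terms] = √(18·4.99²) = 4.99√18 ≈ 21.1708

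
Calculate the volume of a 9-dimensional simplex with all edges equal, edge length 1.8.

V_9 = √(10) · 1.8^9 / (9! · 2^(9/2)) ≈ 7.63932e-05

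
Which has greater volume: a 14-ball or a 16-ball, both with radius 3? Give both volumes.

V_14(3) ≈ 2.86626e+06. V_16(3) ≈ 1.01302e+07. The 16-ball is larger.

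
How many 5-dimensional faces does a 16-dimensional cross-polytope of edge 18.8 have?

Number of 5-faces = 2^(5+1) · C(16,5+1) = 64 · 8008 = 512512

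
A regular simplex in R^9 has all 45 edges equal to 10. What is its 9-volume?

V_9 = √(10) · 10^9 / (9! · 2^(9/2)) ≈ 385.125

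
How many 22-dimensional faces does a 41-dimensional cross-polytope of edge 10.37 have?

Number of 22-faces = 2^(22+1) · C(41,22+1) = 8388608 · 202112640600 = 1695443713838284800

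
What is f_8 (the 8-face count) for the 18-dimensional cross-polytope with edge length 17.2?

Number of 8-faces = 2^(8+1) · C(18,8+1) = 512 · 48620 = 24893440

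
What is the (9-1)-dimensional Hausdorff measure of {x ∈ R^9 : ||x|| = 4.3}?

S = n·V_n(r)/r = 9·V_9(4.3)/4.3 (volume-to-surface relation), giving 3.46983e+06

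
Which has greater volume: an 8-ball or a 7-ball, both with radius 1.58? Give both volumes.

V_8(1.58) ≈ 157.632. V_7(1.58) ≈ 116.139. The 8-ball is larger.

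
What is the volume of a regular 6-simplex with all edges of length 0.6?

Volume = 0.6^6 · √(7/2^6) / 6! ≈ 2.14306e-05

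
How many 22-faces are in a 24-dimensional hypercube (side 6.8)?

Choose 22 of 24 axes to span the face (C(24,22) = 276 ways), then fix each of the remaining 2 coordinates at one of its two extreme values (2^2 = 4 ways): 276·4 = 1104.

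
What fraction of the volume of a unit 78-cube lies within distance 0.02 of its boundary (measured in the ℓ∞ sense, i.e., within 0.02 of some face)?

1 - (1 - 2·0.02)^78 = 1 - 0.96^78 ≈ 0.958585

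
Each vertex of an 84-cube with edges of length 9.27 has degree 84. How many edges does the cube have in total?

Each of the 2^84 = 19342813113834066795298816 vertices has degree 84; total edges = 84·2^84/2 = 812398150781030805402550272.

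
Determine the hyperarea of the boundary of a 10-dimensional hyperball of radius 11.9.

The surface area of an n-ball is 2π^(n/2) r^(n-1) / Γ(n/2). For n=10, r=11.9: 1.22037e+11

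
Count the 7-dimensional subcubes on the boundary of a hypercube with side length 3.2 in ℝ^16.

An n-cube has C(n,k)·2^(n-k) k-faces. Here C(16,7)·2^9 = 11440·512 = 5857280.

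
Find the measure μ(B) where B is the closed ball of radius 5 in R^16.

The n-ball volume is π^(n/2)·r^n/Γ(n/2+1). With n=16, r=5: V = 30517578125·π^8/8064 ≈ 3.59086e+10.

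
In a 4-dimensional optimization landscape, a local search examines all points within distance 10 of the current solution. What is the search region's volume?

V = 5000·π^2 ≈ 49348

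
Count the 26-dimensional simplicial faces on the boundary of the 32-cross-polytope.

Number of 26-faces = 2^(26+1) · C(32,26+1) = 134217728 · 201376 = 27028229193728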